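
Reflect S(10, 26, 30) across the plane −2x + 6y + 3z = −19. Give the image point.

n = (−2, 6, 3), |n|² = 49, n·S − (-19) = 245, so t = 245/49 = 5.
Foot F = S − 5·n = (20, −4, 15); the reflection is 2F − S = (30, −34, 0).

(30, -34, 0)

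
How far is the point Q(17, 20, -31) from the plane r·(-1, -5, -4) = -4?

11/√42

d = |(-1)·17 + (-5)·20 + (-4)·(-31) − (-4)| / √(1 + 25 + 16) = |11| / √42 = 11/√42.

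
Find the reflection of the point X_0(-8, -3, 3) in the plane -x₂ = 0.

With n = (0, -1, 0), the signed offset is (n·X_0 − 0)/|n|² = 3/1 = 3.
X_0' = X_0 − 2t·n = (-8, -3, 3) − 6·(0, -1, 0) = (-8, 3, 3).

(-8, 3, 3)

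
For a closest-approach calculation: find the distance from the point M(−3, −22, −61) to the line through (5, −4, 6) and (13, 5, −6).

61

A direction vector is d = (8, 9, −12).
AP = (−8, −18, −67), and AP × d = (819, −632, 72).
|AP × d|² = 1075369 and |d|² = 289, so the distance is √(1075369/289) = √3721 = 61.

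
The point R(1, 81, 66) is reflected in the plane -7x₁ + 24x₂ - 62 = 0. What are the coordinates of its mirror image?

n = (-7, 24, 0), |n|² = 625, n·R − 62 = 1875, so t = 1875/625 = 3.
Foot F = R − 3·n = (22, 9, 66); the reflection is 2F − R = (43, -63, 66).

(43, -63, 66)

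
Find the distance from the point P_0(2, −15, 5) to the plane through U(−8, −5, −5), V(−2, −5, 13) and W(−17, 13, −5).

10/7

UV = (6, 0, 18) and UW = (−9, 18, 0), so a normal is n = UV × UW = (−324, −162, 108).
Then n·(2, −15, 5) − 2862 = −540.
|n| = √(104976 + 26244 + 11664) = 378, so the distance is |-540|/378 = 10/7.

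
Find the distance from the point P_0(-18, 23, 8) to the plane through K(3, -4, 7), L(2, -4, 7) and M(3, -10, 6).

21/√37

KL = (-1, 0, 0) and KM = (0, -6, -1), so a normal is n = KL × KM = (0, -1, 6).
d = |(-1)·23 + 6·8 − 46| / √(0 + 1 + 36) = |-21| / √37 = 21√37/37.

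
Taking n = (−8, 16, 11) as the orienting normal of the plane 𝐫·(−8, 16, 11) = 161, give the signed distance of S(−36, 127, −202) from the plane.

n·S − 161 = -63.
|n| = 21, so the signed distance is -63/21 = -3.

-3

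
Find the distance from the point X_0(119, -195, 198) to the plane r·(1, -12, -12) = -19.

6

d = |1·119 + (-12)·(-195) + (-12)·198 − (-19)| / √(1 + 144 + 144) = |102| / 17 = 6.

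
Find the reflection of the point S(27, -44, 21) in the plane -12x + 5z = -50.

n = (-12, 0, 5), |n|² = 169, n·S − (-50) = -169, so t = -169/169 = -1.
Foot F = S − (-1)·n = (15, -44, 26); the reflection is 2F − S = (3, -44, 31).

(3, -44, 31)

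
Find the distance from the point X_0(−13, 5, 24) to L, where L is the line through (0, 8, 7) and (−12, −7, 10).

√299

A direction vector is d = (−12, −15, 3).
AP = (−13, −3, 17), and AP × d = (246, −165, 159).
|AP × d|² = 113022 and |d|² = 378, so the distance is √(113022/378) = √299.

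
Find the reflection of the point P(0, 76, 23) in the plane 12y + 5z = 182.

(0, -44, -27)

With n = (0, 12, 5), the signed offset is (n·P − 182)/|n|² = 845/169 = 5.
P' = P − 2t·n = (0, 76, 23) − 10·(0, 12, 5) = (0, −44, −27).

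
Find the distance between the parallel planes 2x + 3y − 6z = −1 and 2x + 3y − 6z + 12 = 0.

With common normal n = (2, 3, −6) (|n| = 7), the distance is |(-1) − (-12)|/|n| = 11/7.

11/7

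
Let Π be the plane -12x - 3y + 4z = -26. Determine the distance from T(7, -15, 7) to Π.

15/13

n = (-12, -3, 4); n·P − (-26) = 15; |n| = 13; distance = 15/13.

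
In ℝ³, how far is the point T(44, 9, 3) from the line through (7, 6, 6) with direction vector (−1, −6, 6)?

3√146

Direction vector d = (−1, −6, 6).
AP = (37, 3, −3), and AP × d = (0, −219, −219).
|AP × d|² = 95922 and |d|² = 73, so the distance is √(95922/73) = √1314 = 3√146.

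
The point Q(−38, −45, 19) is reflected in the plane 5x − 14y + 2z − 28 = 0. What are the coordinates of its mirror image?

(-58, 11, 11)

With n = (5, −14, 2), the signed offset is (n·Q − 28)/|n|² = 450/225 = 2.
Q' = Q − 2t·n = (−38, −45, 19) − 4·(5, −14, 2) = (−58, 11, 11).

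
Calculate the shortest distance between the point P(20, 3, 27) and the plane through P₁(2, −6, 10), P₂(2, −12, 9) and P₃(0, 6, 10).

15√73/73

P₁P₂ = (0, −6, −1) and P₁P₃ = (−2, 12, 0), so a normal is n = P₁P₂ × P₁P₃ = (12, 2, −12).
Then n·(20, 3, 27) − (−108) = 30.
|n| = √(144 + 4 + 144) = 2√73, so the distance is |30|/(2√73) = 15√73/73.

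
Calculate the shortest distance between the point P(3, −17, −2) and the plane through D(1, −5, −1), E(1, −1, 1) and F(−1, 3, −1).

2√21/21

DE = (0, 4, 2) and DF = (−2, 8, 0), so a normal is n = DE × DF = (−16, −4, 8).
Then n·(3, −17, −2) − (−4) = 8.
|n| = √(256 + 16 + 64) = 4√21, so the distance is |8|/(4√21) = 2/√21.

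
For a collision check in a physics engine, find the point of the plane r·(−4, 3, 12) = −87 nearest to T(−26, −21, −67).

The perpendicular from T has direction n = (−4, 3, 12): r = (−26, −21, −67) + λ(−4, 3, 12).
Substitute into the plane: n·(T + λn) = -87 gives -763 + 169λ = -87, so λ = 4.
Foot = (−26, −21, −67) + 4·(−4, 3, 12) = (−42, −9, −19).

(-42, -9, -19)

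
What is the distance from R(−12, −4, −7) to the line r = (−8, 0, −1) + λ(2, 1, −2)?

Direction vector d = (2, 1, −2).
AP = (−4, −4, −6); AP·d = 0, |AP|² = 68, |d|² = 9.
distance² = |AP|² − (AP·d)²/|d|² = 68 − 0/9 = 68, so the distance is 2√17.

2√17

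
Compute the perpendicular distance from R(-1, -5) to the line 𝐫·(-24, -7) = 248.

The normal to the line is n = (-24, -7) with |n| = 25.
|n·R − 248| = |59 − 248| = 189, so the distance is 189/25.

189/25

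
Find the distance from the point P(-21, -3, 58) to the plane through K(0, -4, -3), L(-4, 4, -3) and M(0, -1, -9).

√21

KL = (-4, 8, 0) and KM = (0, 3, -6), so a normal is n = KL × KM = (-48, -24, -12).
Then n·(-21, -3, 58) - 132 = 252.
|n| = √(2304 + 576 + 144) = 12√21, so the distance is |252|/(12√21) = √21.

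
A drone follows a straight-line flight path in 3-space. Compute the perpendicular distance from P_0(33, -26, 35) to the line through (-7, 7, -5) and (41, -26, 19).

A direction vector is d = (48, -33, 24).
AP = (40, -33, 40), and AP × d = (528, 960, 264).
|AP × d|² = 1270080 and |d|² = 3969, so the distance is √(1270080/3969) = √320 = 8√5.

8√5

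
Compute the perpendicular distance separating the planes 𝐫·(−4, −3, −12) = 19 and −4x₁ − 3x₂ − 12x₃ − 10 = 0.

9/13

Both planes have normal n = (−4, −3, −12), |n| = 13. Any point on the first plane is at distance |10 − 19|/|n| = 9/13 from the second.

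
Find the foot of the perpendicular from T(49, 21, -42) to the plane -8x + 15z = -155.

n = (-8, 0, 15), |n|² = 289, and n·T − (-155) = -867.
t = -867/289 = -3, so the foot is T − t·n = (49, 21, -42) − (-3)·(-8, 0, 15) = (25, 21, 3).

(25, 21, 3)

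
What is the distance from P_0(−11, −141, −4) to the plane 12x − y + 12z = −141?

Normal vector n = (12, −1, 12), and n·(−11, −141, −4) − (−141) = 102.
|n| = √(144 + 1 + 144) = 17, so the distance is |102|/17 = 6.

6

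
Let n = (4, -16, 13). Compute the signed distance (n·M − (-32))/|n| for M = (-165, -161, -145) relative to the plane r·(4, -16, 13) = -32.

n·M − (-32) = 63.
|n| = 21, so the signed distance is 63/21 = 3.

3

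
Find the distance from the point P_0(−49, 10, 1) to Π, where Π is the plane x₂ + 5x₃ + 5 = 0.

10√26/13

Normal vector n = (0, 1, 5), and n·(−49, 10, 1) − (−5) = 20.
|n| = √(0 + 1 + 25) = √26, so the distance is |20|/√26 = 20/√26.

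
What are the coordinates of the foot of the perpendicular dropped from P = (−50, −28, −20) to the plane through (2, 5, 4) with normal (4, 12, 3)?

(-34, 20, -8)

n = (4, 12, 3), |n|² = 169, and n·P − 80 = -676.
t = -676/169 = -4, so the foot is P − t·n = (−50, −28, −20) − (-4)·(4, 12, 3) = (−34, 20, −8).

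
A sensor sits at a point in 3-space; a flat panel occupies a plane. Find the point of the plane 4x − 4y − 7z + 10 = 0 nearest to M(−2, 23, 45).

(18, 3, 10)

n = (4, −4, −7), |n|² = 81, and n·M − (-10) = -405.
t = -405/81 = -5, so the foot is M − t·n = (−2, 23, 45) − (-5)·(4, −4, −7) = (18, 3, 10).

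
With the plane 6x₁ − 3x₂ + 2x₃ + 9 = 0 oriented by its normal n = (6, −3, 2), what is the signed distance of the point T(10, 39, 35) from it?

n·T − (-9) = 22.
|n| = 7, so the signed distance is 22/7.

22/7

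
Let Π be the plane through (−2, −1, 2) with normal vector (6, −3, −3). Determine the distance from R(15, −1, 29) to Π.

7√6/6

The plane has equation n·(r − (−2, −1, 2)) = 0, i.e. n·r = -15.
n = (6, −3, −3); n·P − (-15) = 21; |n| = 3√6; distance = 21/(3√6) = 7/√6.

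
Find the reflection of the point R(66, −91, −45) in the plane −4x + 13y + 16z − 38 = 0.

(26, 39, 115)

With n = (−4, 13, 16), the signed offset is (n·R − 38)/|n|² = -2205/441 = -5.
R' = R − 2t·n = (66, −91, −45) − (-10)·(−4, 13, 16) = (26, 39, 115).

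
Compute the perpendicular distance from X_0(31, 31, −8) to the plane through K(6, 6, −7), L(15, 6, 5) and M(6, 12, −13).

28/√34

KL = (9, 0, 12) and KM = (0, 6, −6), so a normal is n = KL × KM = (−72, 54, 54).
d = |(-72)·31 + 54·31 + 54·(-8) − (-486)| / √(5184 + 2916 + 2916) = |-504| / (18√34) = 28/√34.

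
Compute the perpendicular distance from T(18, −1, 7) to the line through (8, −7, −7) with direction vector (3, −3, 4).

14

Direction vector d = (3, −3, 4).
AP = (10, 6, 14), and AP × d = (66, 2, −48).
|AP × d|² = 6664 and |d|² = 34, so the distance is √(6664/34) = √196 = 14.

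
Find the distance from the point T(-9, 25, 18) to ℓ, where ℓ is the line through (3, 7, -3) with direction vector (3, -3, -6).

Direction vector d = (3, -3, -6).
AP = (-12, 18, 21); AP·d = -216, |AP|² = 909, |d|² = 54.
distance² = |AP|² − (AP·d)²/|d|² = 909 − 46656/54 = 45, so the distance is 3√5.

3√5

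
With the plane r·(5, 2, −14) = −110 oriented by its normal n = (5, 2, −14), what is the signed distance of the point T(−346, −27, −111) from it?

-8

n·T − (-110) = -120.
|n| = 15, so the signed distance is -120/15 = -8.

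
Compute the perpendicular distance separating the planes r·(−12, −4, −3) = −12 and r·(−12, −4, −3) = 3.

15/13

Both planes have normal n = (−12, −4, −3), |n| = 13. Any point on the first plane is at distance |3 − (-12)|/|n| = 15/13 from the second.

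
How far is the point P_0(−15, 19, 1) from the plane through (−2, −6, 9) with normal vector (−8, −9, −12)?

The plane has equation n·(r − (−2, −6, 9)) = 0, i.e. n·r = -38.
Then n·(−15, 19, 1) − (−38) = −25.
|n| = √(64 + 81 + 144) = 17, so the distance is |-25|/17 = 25/17.

25/17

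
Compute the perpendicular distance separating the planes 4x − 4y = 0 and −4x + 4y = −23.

23/(4√2)

Divide the second equation by -1 to match normals: 4x − 4y = 23.
Both planes have normal n = (4, −4, 0), |n| = 4√2. Any point on the first plane is at distance |23 − 0|/|n| = 23/(4√2) from the second.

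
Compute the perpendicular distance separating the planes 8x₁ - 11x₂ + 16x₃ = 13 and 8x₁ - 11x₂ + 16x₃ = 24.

Both planes have normal n = (8, -11, 16), |n| = 21. Any point on the first plane is at distance |24 − 13|/|n| = 11/21 from the second.

11/21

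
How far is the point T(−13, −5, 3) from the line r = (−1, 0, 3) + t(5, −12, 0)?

13

Direction vector d = (5, −12, 0).
AP = (−12, −5, 0), and AP × d = (0, 0, 169).
|AP × d|² = 28561 and |d|² = 169, so the distance is √(28561/169) = √169 = 13.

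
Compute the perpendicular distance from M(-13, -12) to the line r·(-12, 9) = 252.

68/5

d = |(-12)·(-13) + 9·(-12) − 252| / √(144 + 81) = |-204|/15 = 68/5.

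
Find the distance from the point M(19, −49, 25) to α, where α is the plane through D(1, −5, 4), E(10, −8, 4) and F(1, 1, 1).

12/√46

DE = (9, −3, 0) and DF = (0, 6, −3), so a normal is n = DE × DF = (9, 27, 54).
d = |9·19 + 27·(-49) + 54·25 − 90| / √(81 + 729 + 2916) = |108| / (9√46) = 12/√46.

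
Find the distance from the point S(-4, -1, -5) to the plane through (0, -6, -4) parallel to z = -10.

1

Parallel planes share the normal n = (0, 0, 1); since (0, -6, -4) lies on the plane, its equation is z = -4.
Then n·(-4, -1, -5) - (-4) = -1.
|n| = √(0 + 0 + 1) = 1, so the distance is |-1|/1 = 1.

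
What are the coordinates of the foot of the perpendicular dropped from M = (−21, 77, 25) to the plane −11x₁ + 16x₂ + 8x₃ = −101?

n = (−11, 16, 8), |n|² = 441, and n·M − (-101) = 1764.
t = 1764/441 = 4, so the foot is M − t·n = (−21, 77, 25) − 4·(−11, 16, 8) = (23, 13, −7).

(23, 13, -7)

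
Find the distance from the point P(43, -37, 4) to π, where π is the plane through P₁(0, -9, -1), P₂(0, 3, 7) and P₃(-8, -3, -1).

P₁P₂ = (0, 12, 8) and P₁P₃ = (-8, 6, 0), so a normal is n = P₁P₂ × P₁P₃ = (-48, -64, 96).
Then n·(43, -37, 4) - 480 = 208.
|n| = √(2304 + 4096 + 9216) = 16√61, so the distance is |208|/(16√61) = 13√61/61.

13√61/61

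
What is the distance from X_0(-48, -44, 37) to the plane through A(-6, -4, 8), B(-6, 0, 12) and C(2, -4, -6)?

AB = (0, 4, 4) and AC = (8, 0, -14), so a normal is n = AB × AC = (-56, 32, -32).
Then n·(-48, -44, 37) - (-48) = 144.
|n| = √(3136 + 1024 + 1024) = 72, so the distance is |144|/72 = 2.

2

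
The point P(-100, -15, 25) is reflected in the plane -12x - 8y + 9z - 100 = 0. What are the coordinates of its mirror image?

With n = (-12, -8, 9), the signed offset is (n·P − 100)/|n|² = 1445/289 = 5.
P' = P − 2t·n = (-100, -15, 25) − 10·(-12, -8, 9) = (20, 65, -65).

(20, 65, -65)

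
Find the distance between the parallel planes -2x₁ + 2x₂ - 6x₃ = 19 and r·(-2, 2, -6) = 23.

2√11/11

Both planes have normal n = (-2, 2, -6), |n| = 2√11. Any point on the first plane is at distance |23 − 19|/|n| = 4/(2√11) = 2√11/11 from the second.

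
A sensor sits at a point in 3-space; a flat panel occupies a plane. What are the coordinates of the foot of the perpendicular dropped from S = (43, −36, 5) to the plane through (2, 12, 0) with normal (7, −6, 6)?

(8, -6, -25)

n = (7, −6, 6), |n|² = 121, and n·S − (-58) = 605.
t = 605/121 = 5, so the foot is S − t·n = (43, −36, 5) − 5·(7, −6, 6) = (8, −6, −25).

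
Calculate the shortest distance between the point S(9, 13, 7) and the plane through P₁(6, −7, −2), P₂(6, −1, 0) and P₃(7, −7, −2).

P₁P₂ = (0, 6, 2) and P₁P₃ = (1, 0, 0), so a normal is n = P₁P₂ × P₁P₃ = (0, 2, −6).
Then n·(9, 13, 7) − (−2) = −14.
|n| = √(0 + 4 + 36) = 2√10, so the distance is |-14|/(2√10) = 7√10/10.

7/√10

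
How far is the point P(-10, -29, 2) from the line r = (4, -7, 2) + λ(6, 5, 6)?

Direction vector d = (6, 5, 6).
AP = (-14, -22, 0), and AP × d = (-132, 84, 62).
|AP × d|² = 28324 and |d|² = 97, so the distance is √(28324/97) = √292 = 2√73.

2√73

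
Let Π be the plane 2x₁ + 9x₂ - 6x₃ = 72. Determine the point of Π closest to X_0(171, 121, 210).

(1863/11, 1250/11, 2364/11)

n = (2, 9, -6), |n|² = 121, and n·X_0 − 72 = 99.
t = 99/121 = 9/11, so the foot is X_0 − t·n = (171, 121, 210) − (9/11)·(2, 9, -6) = (1863/11, 1250/11, 2364/11).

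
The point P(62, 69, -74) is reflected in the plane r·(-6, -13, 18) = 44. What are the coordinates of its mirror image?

(2, -61, 106)

With n = (-6, -13, 18), the signed offset is (n·P − 44)/|n|² = -2645/529 = -5.
P' = P − 2t·n = (62, 69, -74) − (-10)·(-6, -13, 18) = (2, -61, 106).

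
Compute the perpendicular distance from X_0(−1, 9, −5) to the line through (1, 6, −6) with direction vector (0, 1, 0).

√5

Direction vector d = (0, 1, 0).
AP = (−2, 3, 1); AP·d = 3, |AP|² = 14, |d|² = 1.
distance² = |AP|² − (AP·d)²/|d|² = 14 − 9/1 = 5, so the distance is √5.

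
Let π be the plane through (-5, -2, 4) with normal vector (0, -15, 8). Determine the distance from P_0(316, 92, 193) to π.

The plane has equation n·(r − (-5, -2, 4)) = 0, i.e. n·r = 62.
Then n·(316, 92, 193) - 62 = 102.
|n| = √(0 + 225 + 64) = 17, so the distance is |102|/17 = 6.

6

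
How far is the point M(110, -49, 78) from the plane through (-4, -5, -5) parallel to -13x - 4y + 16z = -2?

Parallel planes share the normal n = (-13, -4, 16); since (-4, -5, -5) lies on the plane, its equation is -13x - 4y + 16z = -8.
Then n·(110, -49, 78) - (-8) = 22.
|n| = √(169 + 16 + 256) = 21, so the distance is |22|/21 = 22/21.

22/21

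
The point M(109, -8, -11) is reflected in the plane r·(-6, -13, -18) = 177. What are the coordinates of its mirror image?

(97, -34, -47)

With n = (-6, -13, -18), the signed offset is (n·M − 177)/|n|² = -529/529 = -1.
M' = M − 2t·n = (109, -8, -11) − (-2)·(-6, -13, -18) = (97, -34, -47).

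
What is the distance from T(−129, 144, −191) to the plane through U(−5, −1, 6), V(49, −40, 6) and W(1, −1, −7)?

8

UV = (54, −39, 0) and UW = (6, 0, −13), so a normal is n = UV × UW = (507, 702, 234).
n = (507, 702, 234); n·P − (-1833) = -7176; |n| = 897; distance = 7176/897 = 8.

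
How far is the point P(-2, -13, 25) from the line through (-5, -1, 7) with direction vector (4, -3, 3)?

3√19

Direction vector d = (4, -3, 3).
AP = (3, -12, 18); AP·d = 102, |AP|² = 477, |d|² = 34.
distance² = |AP|² − (AP·d)²/|d|² = 477 − 10404/34 = 171, so the distance is 3√19.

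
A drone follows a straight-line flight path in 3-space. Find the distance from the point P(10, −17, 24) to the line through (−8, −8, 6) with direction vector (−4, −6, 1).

Direction vector d = (−4, −6, 1).
AP = (18, −9, 18), and AP × d = (99, −90, −144).
|AP × d|² = 38637 and |d|² = 53, so the distance is √(38637/53) = √729 = 27.

27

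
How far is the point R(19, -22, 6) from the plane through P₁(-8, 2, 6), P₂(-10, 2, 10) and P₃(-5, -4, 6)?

5√6

P₁P₂ = (-2, 0, 4) and P₁P₃ = (3, -6, 0), so a normal is n = P₁P₂ × P₁P₃ = (24, 12, 12).
n = (24, 12, 12); n·P − (-96) = 360; |n| = 12√6; distance = 360/(12√6) = 5√6.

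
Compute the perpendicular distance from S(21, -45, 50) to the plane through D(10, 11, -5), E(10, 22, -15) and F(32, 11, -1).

DE = (0, 11, -10) and DF = (22, 0, 4), so a normal is n = DE × DF = (44, -220, -242).
n = (44, -220, -242); n·P − (-770) = -506; |n| = 330; distance = 506/330 = 23/15.

23/15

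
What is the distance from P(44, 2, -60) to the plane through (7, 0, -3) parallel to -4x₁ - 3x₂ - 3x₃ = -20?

Parallel planes share the normal n = (-4, -3, -3); since (7, 0, -3) lies on the plane, its equation is -4x₁ - 3x₂ - 3x₃ = -19.
d = |(-4)·44 + (-3)·2 + (-3)·(-60) − (-19)| / √(16 + 9 + 9) = |17| / √34 = 17/√34.

17/√34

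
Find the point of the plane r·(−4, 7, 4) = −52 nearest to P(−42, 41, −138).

The perpendicular from P has direction n = (−4, 7, 4): r = (−42, 41, −138) + μ(−4, 7, 4).
Substitute into the plane: n·(P + μn) = -52 gives -97 + 81μ = -52, so μ = 5/9.
Foot = (−42, 41, −138) + (5/9)·(−4, 7, 4) = (−398/9, 404/9, −1222/9).

(-398/9, 404/9, -1222/9)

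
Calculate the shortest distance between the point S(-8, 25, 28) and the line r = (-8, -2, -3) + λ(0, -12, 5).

39

Direction vector d = (0, -12, 5).
AP = (0, 27, 31); AP·d = -169, |AP|² = 1690, |d|² = 169.
distance² = |AP|² − (AP·d)²/|d|² = 1690 − 28561/169 = 1521, so the distance is 39.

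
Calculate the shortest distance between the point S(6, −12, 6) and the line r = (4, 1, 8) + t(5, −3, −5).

√118

Direction vector d = (5, −3, −5).
AP = (2, −13, −2); AP·d = 59, |AP|² = 177, |d|² = 59.
distance² = |AP|² − (AP·d)²/|d|² = 177 − 3481/59 = 118, so the distance is √118.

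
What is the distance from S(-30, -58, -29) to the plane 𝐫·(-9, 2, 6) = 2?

2

Normal vector n = (-9, 2, 6), and n·(-30, -58, -29) - 2 = -22.
|n| = √(81 + 4 + 36) = 11, so the distance is |-22|/11 = 2.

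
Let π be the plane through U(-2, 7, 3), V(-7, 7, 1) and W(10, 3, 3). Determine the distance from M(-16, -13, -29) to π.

12√65/65

UV = (-5, 0, -2) and UW = (12, -4, 0), so a normal is n = UV × UW = (-8, -24, 20).
Then n·(-16, -13, -29) - (-92) = -48.
|n| = √(64 + 576 + 400) = 4√65, so the distance is |-48|/(4√65) = 12/√65.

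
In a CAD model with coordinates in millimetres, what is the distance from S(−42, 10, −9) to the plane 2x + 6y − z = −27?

12√41/41

d = |2·(-42) + 6·10 + (-1)·(-9) − (-27)| / √(4 + 36 + 1) = |12| / √41 = 12√41/41.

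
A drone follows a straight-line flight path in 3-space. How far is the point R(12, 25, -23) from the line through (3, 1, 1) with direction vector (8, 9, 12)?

3√137

Direction vector d = (8, 9, 12).
AP = (9, 24, -24), and AP × d = (504, -300, -111).
|AP × d|² = 356337 and |d|² = 289, so the distance is √(356337/289) = √1233 = 3√137.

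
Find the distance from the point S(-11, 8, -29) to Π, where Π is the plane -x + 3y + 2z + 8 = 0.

15/√14

Normal vector n = (-1, 3, 2), and n·(-11, 8, -29) - (-8) = -15.
|n| = √(1 + 9 + 4) = √14, so the distance is |-15|/√14 = 15/√14.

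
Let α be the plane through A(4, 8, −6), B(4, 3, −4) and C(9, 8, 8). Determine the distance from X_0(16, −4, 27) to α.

9/5

AB = (0, −5, 2) and AC = (5, 0, 14), so a normal is n = AB × AC = (−70, 10, 25).
Then n·(16, −4, 27) − (−350) = −135.
|n| = √(4900 + 100 + 625) = 75, so the distance is |-135|/75 = 9/5.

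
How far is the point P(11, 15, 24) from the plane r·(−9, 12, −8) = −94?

1

d = |(-9)·11 + 12·15 + (-8)·24 − (-94)| / √(81 + 144 + 64) = |-17| / 17 = 1.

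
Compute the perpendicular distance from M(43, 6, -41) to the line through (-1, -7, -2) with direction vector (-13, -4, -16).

7√74

Direction vector d = (-13, -4, -16).
AP = (44, 13, -39); AP·d = 0, |AP|² = 3626, |d|² = 441.
distance² = |AP|² − (AP·d)²/|d|² = 3626 − 0/441 = 3626, so the distance is 7√74.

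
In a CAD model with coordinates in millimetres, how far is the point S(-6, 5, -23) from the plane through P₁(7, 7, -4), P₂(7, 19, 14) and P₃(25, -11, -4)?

P₁P₂ = (0, 12, 18) and P₁P₃ = (18, -18, 0), so a normal is n = P₁P₂ × P₁P₃ = (324, 324, -216).
d = |324·(-6) + 324·5 + (-216)·(-23) − 5400| / √(104976 + 104976 + 46656) = |-756| / (108√22) = 7√22/22.

7√22/22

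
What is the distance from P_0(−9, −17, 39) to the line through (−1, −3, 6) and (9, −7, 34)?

A direction vector is d = (10, −4, 28).
AP = (−8, −14, 33), and AP × d = (−260, 554, 172).
|AP × d|² = 404100 and |d|² = 900, so the distance is √(404100/900) = √449.

√449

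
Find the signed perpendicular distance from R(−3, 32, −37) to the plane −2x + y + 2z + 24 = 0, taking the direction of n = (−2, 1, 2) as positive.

-4

n·R − (-24) = -12.
|n| = 3, so the signed distance is -12/3 = -4.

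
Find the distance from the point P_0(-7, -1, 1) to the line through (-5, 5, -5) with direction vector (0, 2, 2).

2√19

Direction vector d = (0, 2, 2).
AP = (-2, -6, 6), and AP × d = (-24, 4, -4).
|AP × d|² = 608 and |d|² = 8, so the distance is √(608/8) = √76 = 2√19.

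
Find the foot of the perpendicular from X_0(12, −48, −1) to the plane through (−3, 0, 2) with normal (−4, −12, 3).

n = (−4, −12, 3), |n|² = 169, and n·X_0 − 18 = 507.
t = 507/169 = 3, so the foot is X_0 − t·n = (12, −48, −1) − 3·(−4, −12, 3) = (24, −12, −10).

(24, -12, -10)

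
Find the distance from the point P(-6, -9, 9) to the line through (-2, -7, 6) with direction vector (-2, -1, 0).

Direction vector d = (-2, -1, 0).
AP = (-4, -2, 3), and AP × d = (3, -6, 0).
|AP × d|² = 45 and |d|² = 5, so the distance is √(45/5) = √9 = 3.

3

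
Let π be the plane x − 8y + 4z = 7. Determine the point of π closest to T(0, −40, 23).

(-5, 0, 3)

n = (1, −8, 4), |n|² = 81, and n·T − 7 = 405.
t = 405/81 = 5, so the foot is T − t·n = (0, −40, 23) − 5·(1, −8, 4) = (−5, 0, 3).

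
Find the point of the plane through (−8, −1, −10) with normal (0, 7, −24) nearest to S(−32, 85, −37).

(-32, 71, 11)

n = (0, 7, −24), |n|² = 625, and n·S − 233 = 1250.
t = 1250/625 = 2, so the foot is S − t·n = (−32, 85, −37) − 2·(0, 7, −24) = (−32, 71, 11).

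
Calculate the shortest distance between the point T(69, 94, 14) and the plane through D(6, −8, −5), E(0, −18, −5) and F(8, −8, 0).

29/√38

DE = (−6, −10, 0) and DF = (2, 0, 5), so a normal is n = DE × DF = (−50, 30, 20).
d = |(-50)·69 + 30·94 + 20·14 − (-640)| / √(2500 + 900 + 400) = |290| / (10√38) = 29√38/38.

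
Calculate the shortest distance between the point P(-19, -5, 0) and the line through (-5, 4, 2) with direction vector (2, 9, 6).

4√10

Direction vector d = (2, 9, 6).
AP = (-14, -9, -2); AP·d = -121, |AP|² = 281, |d|² = 121.
distance² = |AP|² − (AP·d)²/|d|² = 281 − 14641/121 = 160, so the distance is 4√10.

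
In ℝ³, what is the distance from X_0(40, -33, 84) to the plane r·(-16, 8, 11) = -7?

9/7

d = |(-16)·40 + 8·(-33) + 11·84 − (-7)| / √(256 + 64 + 121) = |27| / 21 = 9/7.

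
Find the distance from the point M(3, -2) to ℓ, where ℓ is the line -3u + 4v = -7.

d = |(-3)·3 + 4·(-2) − (-7)| / √(9 + 16) = |-10|/5 = 2.

2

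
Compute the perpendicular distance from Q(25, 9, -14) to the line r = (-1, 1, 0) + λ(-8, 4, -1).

Direction vector d = (-8, 4, -1).
AP = (26, 8, -14); AP·d = -162, |AP|² = 936, |d|² = 81.
distance² = |AP|² − (AP·d)²/|d|² = 936 − 26244/81 = 612, so the distance is 6√17.

6√17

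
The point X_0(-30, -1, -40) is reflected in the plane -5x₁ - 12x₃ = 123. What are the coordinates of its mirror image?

(0, -1, 32)

With n = (-5, 0, -12), the signed offset is (n·X_0 − 123)/|n|² = 507/169 = 3.
X_0' = X_0 − 2t·n = (-30, -1, -40) − 6·(-5, 0, -12) = (0, -1, 32).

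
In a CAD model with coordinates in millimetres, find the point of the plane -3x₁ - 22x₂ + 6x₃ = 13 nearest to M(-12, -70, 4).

The perpendicular from M has direction n = (-3, -22, 6): r = (-12, -70, 4) + λ(-3, -22, 6).
Substitute into the plane: n·(M + λn) = 13 gives 1600 + 529λ = 13, so λ = -3.
Foot = (-12, -70, 4) + (-3)·(-3, -22, 6) = (-3, -4, -14).

(-3, -4, -14)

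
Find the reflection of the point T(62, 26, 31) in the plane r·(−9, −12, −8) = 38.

(-10, -70, -33)

With n = (−9, −12, −8), the signed offset is (n·T − 38)/|n|² = -1156/289 = -4.
T' = T − 2t·n = (62, 26, 31) − (-8)·(−9, −12, −8) = (−10, −70, −33).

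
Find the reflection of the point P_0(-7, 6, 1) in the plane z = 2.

n = (0, 0, 1), |n|² = 1, n·P_0 − 2 = -1, so t = -1/1 = -1.
Foot F = P_0 − (-1)·n = (-7, 6, 2); the reflection is 2F − P_0 = (-7, 6, 3).

(-7, 6, 3)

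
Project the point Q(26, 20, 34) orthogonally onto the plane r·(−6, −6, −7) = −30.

(2, -4, 6)

The perpendicular from Q has direction n = (−6, −6, −7): r = (26, 20, 34) + t(−6, −6, −7).
Substitute into the plane: n·(Q + tn) = -30 gives -514 + 121t = -30, so t = 4.
Foot = (26, 20, 34) + 4·(−6, −6, −7) = (2, −4, 6).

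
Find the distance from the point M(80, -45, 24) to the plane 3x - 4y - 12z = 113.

19/13

n = (3, -4, -12); n·P − 113 = 19; |n| = 13; distance = 19/13.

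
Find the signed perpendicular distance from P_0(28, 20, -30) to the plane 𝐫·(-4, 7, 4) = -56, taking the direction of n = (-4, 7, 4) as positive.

-4

n·P_0 − (-56) = -36.
|n| = 9, so the signed distance is -36/9 = -4.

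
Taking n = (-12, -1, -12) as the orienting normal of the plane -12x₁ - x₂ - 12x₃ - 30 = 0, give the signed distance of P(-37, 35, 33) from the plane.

-1

n·P − 30 = -17.
|n| = 17, so the signed distance is -17/17 = -1.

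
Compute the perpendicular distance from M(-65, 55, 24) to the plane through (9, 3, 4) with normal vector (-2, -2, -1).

8

The plane has equation n·(r − (9, 3, 4)) = 0, i.e. n·r = -28.
Then n·(-65, 55, 24) - (-28) = 24.
|n| = √(4 + 4 + 1) = 3, so the distance is |24|/3 = 8.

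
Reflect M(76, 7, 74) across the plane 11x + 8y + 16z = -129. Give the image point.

n = (11, 8, 16), |n|² = 441, n·M − (-129) = 2205, so t = 2205/441 = 5.
Foot F = M − 5·n = (21, -33, -6); the reflection is 2F − M = (-34, -73, -86).

(-34, -73, -86)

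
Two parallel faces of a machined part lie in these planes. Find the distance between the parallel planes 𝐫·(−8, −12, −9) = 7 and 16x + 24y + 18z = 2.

Divide the second equation by -2 to match normals: −8x − 12y − 9z = -1.
Both planes have normal n = (−8, −12, −9), |n| = 17. Any point on the first plane is at distance |(-1) − 7|/|n| = 8/17 from the second.

8/17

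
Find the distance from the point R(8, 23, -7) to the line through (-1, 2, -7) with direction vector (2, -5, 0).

Direction vector d = (2, -5, 0).
AP = (9, 21, 0); AP·d = -87, |AP|² = 522, |d|² = 29.
distance² = |AP|² − (AP·d)²/|d|² = 522 − 7569/29 = 261, so the distance is 3√29.

3√29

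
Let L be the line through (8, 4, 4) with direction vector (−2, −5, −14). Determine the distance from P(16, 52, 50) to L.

Direction vector d = (−2, −5, −14).
AP = (8, 48, 46); AP·d = -900, |AP|² = 4484, |d|² = 225.
distance² = |AP|² − (AP·d)²/|d|² = 4484 − 810000/225 = 884, so the distance is 2√221.

2√221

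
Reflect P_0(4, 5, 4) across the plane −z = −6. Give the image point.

(4, 5, 8)

With n = (0, 0, −1), the signed offset is (n·P_0 − (-6))/|n|² = 2/1 = 2.
P_0' = P_0 − 2t·n = (4, 5, 4) − 4·(0, 0, −1) = (4, 5, 8).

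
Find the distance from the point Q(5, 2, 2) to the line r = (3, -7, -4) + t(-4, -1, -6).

Direction vector d = (-4, -1, -6).
AP = (2, 9, 6); AP·d = -53, |AP|² = 121, |d|² = 53.
distance² = |AP|² − (AP·d)²/|d|² = 121 − 2809/53 = 68, so the distance is 2√17.

2√17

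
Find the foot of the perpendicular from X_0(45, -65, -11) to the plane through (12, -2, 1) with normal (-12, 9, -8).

n = (-12, 9, -8), |n|² = 289, and n·X_0 − (-170) = -867.
t = -867/289 = -3, so the foot is X_0 − t·n = (45, -65, -11) − (-3)·(-12, 9, -8) = (9, -38, -35).

(9, -38, -35)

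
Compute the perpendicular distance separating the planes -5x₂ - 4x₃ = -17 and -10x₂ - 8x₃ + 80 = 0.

Divide the second equation by 2 to match normals: -5x₂ - 4x₃ = -40.
Both planes have normal n = (0, -5, -4), |n| = √41. Any point on the first plane is at distance |(-40) − (-17)|/|n| = 23/√41 = 23√41/41 from the second.

23/√41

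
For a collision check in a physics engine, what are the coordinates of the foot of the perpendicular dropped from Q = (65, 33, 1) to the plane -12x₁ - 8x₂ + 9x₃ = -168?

The perpendicular from Q has direction n = (-12, -8, 9): r = (65, 33, 1) + μ(-12, -8, 9).
Substitute into the plane: n·(Q + μn) = -168 gives -1035 + 289μ = -168, so μ = 3.
Foot = (65, 33, 1) + 3·(-12, -8, 9) = (29, 9, 28).

(29, 9, 28)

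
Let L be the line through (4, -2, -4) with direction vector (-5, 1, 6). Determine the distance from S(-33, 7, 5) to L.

Direction vector d = (-5, 1, 6).
AP = (-37, 9, 9), and AP × d = (45, 177, 8).
|AP × d|² = 33418 and |d|² = 62, so the distance is √(33418/62) = √539 = 7√11.

7√11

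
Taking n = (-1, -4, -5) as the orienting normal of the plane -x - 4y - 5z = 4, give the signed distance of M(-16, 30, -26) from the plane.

n·M − 4 = 22.
|n| = √42, so the signed distance is 22/√42.

22/√42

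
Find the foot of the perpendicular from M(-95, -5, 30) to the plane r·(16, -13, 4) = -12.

The perpendicular from M has direction n = (16, -13, 4): r = (-95, -5, 30) + μ(16, -13, 4).
Substitute into the plane: n·(M + μn) = -12 gives -1335 + 441μ = -12, so μ = 3.
Foot = (-95, -5, 30) + 3·(16, -13, 4) = (-47, -44, 42).

(-47, -44, 42)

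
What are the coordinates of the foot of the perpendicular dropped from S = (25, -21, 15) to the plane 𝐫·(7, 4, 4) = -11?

(11, -29, 7)

The perpendicular from S has direction n = (7, 4, 4): r = (25, -21, 15) + μ(7, 4, 4).
Substitute into the plane: n·(S + μn) = -11 gives 151 + 81μ = -11, so μ = -2.
Foot = (25, -21, 15) + (-2)·(7, 4, 4) = (11, -29, 7).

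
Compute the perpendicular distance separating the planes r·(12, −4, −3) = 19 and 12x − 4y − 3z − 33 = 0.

14/13

With common normal n = (12, −4, −3) (|n| = 13), the distance is |19 − 33|/|n| = 14/13.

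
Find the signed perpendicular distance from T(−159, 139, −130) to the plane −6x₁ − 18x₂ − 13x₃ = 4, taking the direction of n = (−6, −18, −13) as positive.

n·T − 4 = 138.
|n| = 23, so the signed distance is 138/23 = 6.

6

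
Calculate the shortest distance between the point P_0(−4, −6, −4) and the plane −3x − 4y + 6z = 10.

d = |(-3)·(-4) + (-4)·(-6) + 6·(-4) − 10| / √(9 + 16 + 36) = |2| / √61 = 2/√61.

2/√61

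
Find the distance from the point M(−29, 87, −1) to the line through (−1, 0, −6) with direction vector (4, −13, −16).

√4409

Direction vector d = (4, −13, −16).
AP = (−28, 87, 5); AP·d = -1323, |AP|² = 8378, |d|² = 441.
distance² = |AP|² − (AP·d)²/|d|² = 8378 − 1750329/441 = 4409, so the distance is √4409.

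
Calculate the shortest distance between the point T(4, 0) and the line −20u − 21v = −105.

d = |(-20)·4 + (-21)·0 − (-105)| / √(400 + 441) = |25|/29 = 25/29.

25/29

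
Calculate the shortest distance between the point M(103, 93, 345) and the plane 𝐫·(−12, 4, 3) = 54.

9

n = (−12, 4, 3); n·P − 54 = 117; |n| = 13; distance = 117/13 = 9.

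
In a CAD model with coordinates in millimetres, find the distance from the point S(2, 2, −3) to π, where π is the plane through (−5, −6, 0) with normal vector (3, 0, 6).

The plane has equation n·(r − (−5, −6, 0)) = 0, i.e. n·r = -15.
Then n·(2, 2, −3) − (−15) = 3.
|n| = √(9 + 0 + 36) = 3√5, so the distance is |3|/(3√5) = √5/5.

1/√5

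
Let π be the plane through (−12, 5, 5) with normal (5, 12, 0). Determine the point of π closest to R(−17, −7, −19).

(-12, 5, -19)

The perpendicular from R has direction n = (5, 12, 0): r = (−17, −7, −19) + μ(5, 12, 0).
Substitute into the plane: n·(R + μn) = 0 gives -169 + 169μ = 0, so μ = 1.
Foot = (−17, −7, −19) + 1·(5, 12, 0) = (−12, 5, −19).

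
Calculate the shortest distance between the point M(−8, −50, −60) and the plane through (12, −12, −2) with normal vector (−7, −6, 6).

20/11

The plane has equation n·(r − (12, −12, −2)) = 0, i.e. n·r = -24.
Then n·(−8, −50, −60) − (−24) = 20.
|n| = √(49 + 36 + 36) = 11, so the distance is |20|/11 = 20/11.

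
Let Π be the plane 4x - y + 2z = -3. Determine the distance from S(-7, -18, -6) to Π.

19/√21

Normal vector n = (4, -1, 2), and n·(-7, -18, -6) - (-3) = -19.
|n| = √(16 + 1 + 4) = √21, so the distance is |-19|/√21 = 19√21/21.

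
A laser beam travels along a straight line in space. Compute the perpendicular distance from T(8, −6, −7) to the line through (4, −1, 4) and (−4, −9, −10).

9

A direction vector is d = (−8, −8, −14).
AP = (4, −5, −11), and AP × d = (−18, 144, −72).
|AP × d|² = 26244 and |d|² = 324, so the distance is √(26244/324) = √81 = 9.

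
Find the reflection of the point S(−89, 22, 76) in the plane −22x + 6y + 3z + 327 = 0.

(131, -38, 46)

n = (−22, 6, 3), |n|² = 529, n·S − (-327) = 2645, so t = 2645/529 = 5.
Foot F = S − 5·n = (21, −8, 61); the reflection is 2F − S = (131, −38, 46).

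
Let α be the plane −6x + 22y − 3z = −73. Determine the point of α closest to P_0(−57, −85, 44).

The perpendicular from P_0 has direction n = (−6, 22, −3): r = (−57, −85, 44) + λ(−6, 22, −3).
Substitute into the plane: n·(P_0 + λn) = -73 gives -1660 + 529λ = -73, so λ = 3.
Foot = (−57, −85, 44) + 3·(−6, 22, −3) = (−75, −19, 35).

(-75, -19, 35)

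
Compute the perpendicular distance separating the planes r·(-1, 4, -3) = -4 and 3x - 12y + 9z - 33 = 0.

7√26/26

Divide the second equation by -3 to match normals: -x + 4y - 3z = -11.
With common normal n = (-1, 4, -3) (|n| = √26), the distance is |(-4) − (-11)|/|n| = 7/√26 = 7√26/26.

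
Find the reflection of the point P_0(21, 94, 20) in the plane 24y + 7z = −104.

(21, -98, -36)

n = (0, 24, 7), |n|² = 625, n·P_0 − (-104) = 2500, so t = 2500/625 = 4.
Foot F = P_0 − 4·n = (21, −2, −8); the reflection is 2F − P_0 = (21, −98, −36).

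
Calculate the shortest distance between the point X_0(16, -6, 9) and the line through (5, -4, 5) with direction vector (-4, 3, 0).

√41

Direction vector d = (-4, 3, 0).
AP = (11, -2, 4), and AP × d = (-12, -16, 25).
|AP × d|² = 1025 and |d|² = 25, so the distance is √(1025/25) = √41.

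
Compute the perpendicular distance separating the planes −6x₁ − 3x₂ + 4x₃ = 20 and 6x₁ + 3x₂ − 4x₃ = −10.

Divide the second equation by -1 to match normals: −6x₁ − 3x₂ + 4x₃ = 10.
Both planes have normal n = (−6, −3, 4), |n| = √61. Any point on the first plane is at distance |10 − 20|/|n| = 10/√61 from the second.

10√61/61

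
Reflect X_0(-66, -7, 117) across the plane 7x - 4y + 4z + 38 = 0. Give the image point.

n = (7, -4, 4), |n|² = 81, n·X_0 − (-38) = 72, so t = 72/81 = 8/9.
Foot F = X_0 − (8/9)·n = (-650/9, -31/9, 1021/9); the reflection is 2F − X_0 = (-706/9, 1/9, 989/9).

(-706/9, 1/9, 989/9)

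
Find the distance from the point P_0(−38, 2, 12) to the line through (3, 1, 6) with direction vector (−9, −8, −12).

Direction vector d = (−9, −8, −12).
AP = (−41, 1, 6), and AP × d = (36, −546, 337).
|AP × d|² = 412981 and |d|² = 289, so the distance is √(412981/289) = √1429.

√1429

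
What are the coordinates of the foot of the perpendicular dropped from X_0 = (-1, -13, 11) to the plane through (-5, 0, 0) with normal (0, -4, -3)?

n = (0, -4, -3), |n|² = 25, and n·X_0 − 0 = 19.
t = 19/25, so the foot is X_0 − t·n = (-1, -13, 11) − (19/25)·(0, -4, -3) = (-1, -249/25, 332/25).

(-1, -249/25, 332/25)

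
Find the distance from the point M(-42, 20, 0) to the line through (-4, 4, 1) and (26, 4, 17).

A direction vector is d = (30, 0, 16).
AP = (-38, 16, -1); AP·d = -1156, |AP|² = 1701, |d|² = 1156.
distance² = |AP|² − (AP·d)²/|d|² = 1701 − 1336336/1156 = 545, so the distance is √545.

√545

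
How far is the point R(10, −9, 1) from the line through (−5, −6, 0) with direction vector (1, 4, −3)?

√235

Direction vector d = (1, 4, −3).
AP = (15, −3, 1), and AP × d = (5, 46, 63).
|AP × d|² = 6110 and |d|² = 26, so the distance is √(6110/26) = √235.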